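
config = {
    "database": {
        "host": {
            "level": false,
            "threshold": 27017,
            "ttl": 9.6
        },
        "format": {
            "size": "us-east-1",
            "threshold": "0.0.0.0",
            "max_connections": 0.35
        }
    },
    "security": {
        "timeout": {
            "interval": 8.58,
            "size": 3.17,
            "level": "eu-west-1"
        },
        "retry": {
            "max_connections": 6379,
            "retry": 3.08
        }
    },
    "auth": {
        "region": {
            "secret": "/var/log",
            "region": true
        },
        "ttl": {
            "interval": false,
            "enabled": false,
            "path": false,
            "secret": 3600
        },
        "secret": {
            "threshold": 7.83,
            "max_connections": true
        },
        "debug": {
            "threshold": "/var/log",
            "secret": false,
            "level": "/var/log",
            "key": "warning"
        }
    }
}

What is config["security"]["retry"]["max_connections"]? 6379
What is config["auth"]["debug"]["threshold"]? "/var/log"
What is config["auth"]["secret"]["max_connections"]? True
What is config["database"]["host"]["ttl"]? 9.6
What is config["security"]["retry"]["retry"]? 3.08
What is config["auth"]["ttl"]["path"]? False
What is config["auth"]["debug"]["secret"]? False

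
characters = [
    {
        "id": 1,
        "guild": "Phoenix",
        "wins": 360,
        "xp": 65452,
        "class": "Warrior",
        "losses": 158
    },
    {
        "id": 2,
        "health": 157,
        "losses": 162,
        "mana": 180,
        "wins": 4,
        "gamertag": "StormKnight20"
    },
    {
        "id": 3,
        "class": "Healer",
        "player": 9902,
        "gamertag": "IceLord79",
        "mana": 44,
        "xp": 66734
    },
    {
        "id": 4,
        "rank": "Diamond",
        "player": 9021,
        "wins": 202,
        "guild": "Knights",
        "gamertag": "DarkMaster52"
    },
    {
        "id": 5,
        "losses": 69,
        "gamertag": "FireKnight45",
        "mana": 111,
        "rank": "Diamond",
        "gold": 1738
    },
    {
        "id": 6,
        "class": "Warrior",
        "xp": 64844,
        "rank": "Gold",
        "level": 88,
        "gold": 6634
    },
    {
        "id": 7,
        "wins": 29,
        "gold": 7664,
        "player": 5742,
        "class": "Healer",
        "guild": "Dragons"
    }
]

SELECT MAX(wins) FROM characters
360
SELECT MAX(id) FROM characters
7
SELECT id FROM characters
[1, 2, 3, 4, 5, 6, 7]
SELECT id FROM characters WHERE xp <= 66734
[1, 3, 6]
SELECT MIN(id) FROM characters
1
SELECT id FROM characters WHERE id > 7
[]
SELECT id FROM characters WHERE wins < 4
[]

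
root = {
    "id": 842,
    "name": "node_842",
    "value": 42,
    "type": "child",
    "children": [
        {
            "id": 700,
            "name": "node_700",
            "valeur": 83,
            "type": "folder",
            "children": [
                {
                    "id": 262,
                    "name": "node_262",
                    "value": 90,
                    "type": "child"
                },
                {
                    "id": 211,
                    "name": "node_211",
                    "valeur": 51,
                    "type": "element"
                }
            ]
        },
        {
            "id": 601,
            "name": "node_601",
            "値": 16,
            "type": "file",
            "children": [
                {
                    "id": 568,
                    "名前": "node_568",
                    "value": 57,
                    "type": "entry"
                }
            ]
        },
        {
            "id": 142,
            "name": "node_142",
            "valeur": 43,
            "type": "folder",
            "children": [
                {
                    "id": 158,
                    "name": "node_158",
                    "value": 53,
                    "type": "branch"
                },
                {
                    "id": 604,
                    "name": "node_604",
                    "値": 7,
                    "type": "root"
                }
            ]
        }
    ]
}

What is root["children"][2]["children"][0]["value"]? 53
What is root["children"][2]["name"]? "node_142"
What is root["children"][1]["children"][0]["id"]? 568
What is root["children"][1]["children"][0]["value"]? 57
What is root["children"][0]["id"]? 700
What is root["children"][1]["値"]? 16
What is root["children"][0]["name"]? "node_700"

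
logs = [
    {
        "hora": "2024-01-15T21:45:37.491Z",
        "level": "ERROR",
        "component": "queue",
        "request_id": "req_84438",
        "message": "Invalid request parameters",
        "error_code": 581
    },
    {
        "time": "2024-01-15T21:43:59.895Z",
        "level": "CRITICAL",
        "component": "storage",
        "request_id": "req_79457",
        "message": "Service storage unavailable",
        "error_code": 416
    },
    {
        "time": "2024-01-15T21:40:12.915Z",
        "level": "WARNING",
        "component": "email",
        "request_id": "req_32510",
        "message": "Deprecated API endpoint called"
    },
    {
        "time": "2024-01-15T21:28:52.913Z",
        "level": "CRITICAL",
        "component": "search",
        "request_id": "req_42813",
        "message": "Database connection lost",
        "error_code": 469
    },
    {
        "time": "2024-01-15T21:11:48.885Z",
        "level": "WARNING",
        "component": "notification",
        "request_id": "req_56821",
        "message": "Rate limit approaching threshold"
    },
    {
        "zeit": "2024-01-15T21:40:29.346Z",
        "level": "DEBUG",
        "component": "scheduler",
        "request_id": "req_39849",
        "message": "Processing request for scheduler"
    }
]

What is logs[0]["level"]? "ERROR"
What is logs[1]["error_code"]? 416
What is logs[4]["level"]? "WARNING"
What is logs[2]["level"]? "WARNING"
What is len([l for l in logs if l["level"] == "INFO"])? 0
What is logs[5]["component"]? "scheduler"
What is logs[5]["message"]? "Processing request for scheduler"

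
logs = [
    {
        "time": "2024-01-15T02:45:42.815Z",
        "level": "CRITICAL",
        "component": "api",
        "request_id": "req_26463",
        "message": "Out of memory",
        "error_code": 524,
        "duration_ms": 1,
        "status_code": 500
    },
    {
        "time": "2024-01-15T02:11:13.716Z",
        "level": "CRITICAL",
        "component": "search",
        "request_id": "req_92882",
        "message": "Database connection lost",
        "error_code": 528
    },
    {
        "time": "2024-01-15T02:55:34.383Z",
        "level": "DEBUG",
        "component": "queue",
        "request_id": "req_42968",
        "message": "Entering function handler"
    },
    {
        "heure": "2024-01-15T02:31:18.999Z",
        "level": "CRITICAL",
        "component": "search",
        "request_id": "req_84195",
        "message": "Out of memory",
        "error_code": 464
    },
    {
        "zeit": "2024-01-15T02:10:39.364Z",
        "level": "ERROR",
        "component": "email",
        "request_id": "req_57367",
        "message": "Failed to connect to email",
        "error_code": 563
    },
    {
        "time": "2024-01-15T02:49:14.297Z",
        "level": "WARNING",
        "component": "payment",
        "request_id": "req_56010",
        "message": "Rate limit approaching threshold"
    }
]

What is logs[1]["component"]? "search"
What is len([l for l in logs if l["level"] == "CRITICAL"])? 3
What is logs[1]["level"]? "CRITICAL"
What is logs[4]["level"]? "ERROR"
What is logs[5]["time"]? "2024-01-15T02:49:14.297Z"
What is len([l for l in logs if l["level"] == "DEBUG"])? 1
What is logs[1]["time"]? "2024-01-15T02:11:13.716Z"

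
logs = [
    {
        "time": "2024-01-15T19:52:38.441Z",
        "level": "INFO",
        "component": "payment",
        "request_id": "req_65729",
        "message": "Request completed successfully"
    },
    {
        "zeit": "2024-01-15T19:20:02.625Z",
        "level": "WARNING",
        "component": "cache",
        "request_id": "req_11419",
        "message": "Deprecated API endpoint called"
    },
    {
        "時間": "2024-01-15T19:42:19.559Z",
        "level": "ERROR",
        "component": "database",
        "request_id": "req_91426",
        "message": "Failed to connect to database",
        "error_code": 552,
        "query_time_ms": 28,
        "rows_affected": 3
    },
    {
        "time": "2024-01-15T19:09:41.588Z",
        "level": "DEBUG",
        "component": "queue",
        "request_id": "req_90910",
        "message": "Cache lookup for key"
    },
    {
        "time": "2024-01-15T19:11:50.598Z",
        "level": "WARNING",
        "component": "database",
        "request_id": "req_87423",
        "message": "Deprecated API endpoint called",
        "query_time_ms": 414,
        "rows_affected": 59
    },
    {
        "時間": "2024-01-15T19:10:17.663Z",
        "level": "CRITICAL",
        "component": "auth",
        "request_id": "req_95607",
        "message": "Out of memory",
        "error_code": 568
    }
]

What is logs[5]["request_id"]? "req_95607"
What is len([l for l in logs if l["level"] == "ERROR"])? 1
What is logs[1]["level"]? "WARNING"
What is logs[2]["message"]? "Failed to connect to database"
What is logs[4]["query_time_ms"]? 414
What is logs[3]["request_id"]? "req_90910"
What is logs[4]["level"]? "WARNING"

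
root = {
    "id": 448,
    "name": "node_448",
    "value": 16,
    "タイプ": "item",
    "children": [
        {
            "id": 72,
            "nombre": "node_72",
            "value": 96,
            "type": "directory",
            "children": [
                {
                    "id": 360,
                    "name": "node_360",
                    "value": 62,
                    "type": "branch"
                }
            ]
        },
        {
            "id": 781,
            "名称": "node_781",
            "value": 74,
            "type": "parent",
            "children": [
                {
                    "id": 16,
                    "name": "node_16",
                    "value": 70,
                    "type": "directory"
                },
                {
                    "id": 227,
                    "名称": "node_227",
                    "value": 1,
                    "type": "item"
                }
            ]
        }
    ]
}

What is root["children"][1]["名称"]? "node_781"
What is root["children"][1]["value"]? 74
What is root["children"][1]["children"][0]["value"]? 70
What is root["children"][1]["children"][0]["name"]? "node_16"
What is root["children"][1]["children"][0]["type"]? "directory"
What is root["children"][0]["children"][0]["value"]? 62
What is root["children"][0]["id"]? 72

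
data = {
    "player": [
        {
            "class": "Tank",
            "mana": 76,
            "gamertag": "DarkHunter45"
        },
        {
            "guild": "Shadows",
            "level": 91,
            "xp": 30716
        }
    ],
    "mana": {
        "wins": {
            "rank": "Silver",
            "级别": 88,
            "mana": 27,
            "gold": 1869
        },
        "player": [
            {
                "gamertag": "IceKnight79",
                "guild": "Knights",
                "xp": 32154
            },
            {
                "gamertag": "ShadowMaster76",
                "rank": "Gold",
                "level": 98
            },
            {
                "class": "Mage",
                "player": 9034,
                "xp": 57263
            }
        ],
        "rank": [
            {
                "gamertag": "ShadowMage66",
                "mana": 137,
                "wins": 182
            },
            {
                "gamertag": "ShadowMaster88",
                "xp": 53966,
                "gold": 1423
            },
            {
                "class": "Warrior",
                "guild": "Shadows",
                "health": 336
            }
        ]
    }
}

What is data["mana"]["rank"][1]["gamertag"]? "ShadowMaster88"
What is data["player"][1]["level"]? 91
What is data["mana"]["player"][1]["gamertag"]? "ShadowMaster76"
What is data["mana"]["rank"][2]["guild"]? "Shadows"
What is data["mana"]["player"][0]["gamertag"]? "IceKnight79"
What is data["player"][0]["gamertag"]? "DarkHunter45"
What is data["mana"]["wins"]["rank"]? "Silver"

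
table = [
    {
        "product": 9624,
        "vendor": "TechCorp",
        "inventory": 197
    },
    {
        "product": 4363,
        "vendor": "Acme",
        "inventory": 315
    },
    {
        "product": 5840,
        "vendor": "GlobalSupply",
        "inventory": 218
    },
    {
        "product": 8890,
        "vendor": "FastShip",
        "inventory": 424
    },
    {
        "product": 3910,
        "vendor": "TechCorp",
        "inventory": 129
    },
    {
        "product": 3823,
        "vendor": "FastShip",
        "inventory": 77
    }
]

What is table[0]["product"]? 9624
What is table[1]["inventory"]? 315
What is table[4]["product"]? 3910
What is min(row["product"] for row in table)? 3823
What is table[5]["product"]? 3823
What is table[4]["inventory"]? 129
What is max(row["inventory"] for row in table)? 424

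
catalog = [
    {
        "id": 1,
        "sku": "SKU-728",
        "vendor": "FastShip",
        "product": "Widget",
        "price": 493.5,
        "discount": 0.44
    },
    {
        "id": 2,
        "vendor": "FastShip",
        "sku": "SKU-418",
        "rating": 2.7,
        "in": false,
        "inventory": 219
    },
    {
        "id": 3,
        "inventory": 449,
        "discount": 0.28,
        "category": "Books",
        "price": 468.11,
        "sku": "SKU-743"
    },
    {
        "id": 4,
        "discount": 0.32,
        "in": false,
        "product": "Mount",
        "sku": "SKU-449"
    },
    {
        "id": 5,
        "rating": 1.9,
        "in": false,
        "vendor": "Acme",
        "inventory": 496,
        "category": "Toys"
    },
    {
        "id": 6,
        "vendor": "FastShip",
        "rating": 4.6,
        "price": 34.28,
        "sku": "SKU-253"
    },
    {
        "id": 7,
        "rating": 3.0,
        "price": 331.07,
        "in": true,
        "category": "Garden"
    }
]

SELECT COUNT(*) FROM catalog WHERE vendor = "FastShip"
3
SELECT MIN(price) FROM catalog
34.28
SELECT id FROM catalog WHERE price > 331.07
[1, 3]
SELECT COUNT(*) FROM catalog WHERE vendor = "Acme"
1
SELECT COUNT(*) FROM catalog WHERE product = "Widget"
1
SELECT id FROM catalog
[1, 2, 3, 4, 5, 6, 7]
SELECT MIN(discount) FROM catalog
0.28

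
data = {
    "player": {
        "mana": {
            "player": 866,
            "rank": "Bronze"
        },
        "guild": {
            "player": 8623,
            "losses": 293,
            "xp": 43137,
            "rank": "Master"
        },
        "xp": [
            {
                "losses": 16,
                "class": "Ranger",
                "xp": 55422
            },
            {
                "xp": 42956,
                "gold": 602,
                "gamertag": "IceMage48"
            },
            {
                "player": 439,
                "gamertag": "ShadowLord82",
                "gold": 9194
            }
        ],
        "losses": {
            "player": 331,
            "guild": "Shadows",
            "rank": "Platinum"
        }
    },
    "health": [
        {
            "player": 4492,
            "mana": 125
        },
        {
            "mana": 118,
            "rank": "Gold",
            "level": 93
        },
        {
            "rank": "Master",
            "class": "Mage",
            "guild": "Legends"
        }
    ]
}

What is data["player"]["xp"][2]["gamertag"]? "ShadowLord82"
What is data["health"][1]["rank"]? "Gold"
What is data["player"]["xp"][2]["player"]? 439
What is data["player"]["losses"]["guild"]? "Shadows"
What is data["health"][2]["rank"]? "Master"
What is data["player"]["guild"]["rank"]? "Master"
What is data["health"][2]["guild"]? "Legends"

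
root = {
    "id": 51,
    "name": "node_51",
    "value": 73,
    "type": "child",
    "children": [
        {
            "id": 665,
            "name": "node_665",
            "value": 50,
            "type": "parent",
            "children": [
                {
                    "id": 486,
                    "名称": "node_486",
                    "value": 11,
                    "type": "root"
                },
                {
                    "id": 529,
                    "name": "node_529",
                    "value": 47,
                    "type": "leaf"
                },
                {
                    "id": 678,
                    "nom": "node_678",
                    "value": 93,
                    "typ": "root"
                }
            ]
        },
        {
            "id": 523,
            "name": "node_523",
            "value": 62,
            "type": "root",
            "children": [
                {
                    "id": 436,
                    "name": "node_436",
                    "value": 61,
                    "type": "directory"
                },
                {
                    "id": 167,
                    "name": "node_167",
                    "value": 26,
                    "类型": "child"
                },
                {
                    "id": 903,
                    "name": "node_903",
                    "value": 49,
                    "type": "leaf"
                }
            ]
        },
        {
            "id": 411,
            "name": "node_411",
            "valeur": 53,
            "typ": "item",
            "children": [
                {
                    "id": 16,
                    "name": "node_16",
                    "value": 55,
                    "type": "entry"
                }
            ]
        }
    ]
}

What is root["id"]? 51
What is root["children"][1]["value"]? 62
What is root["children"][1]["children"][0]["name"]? "node_436"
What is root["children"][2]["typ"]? "item"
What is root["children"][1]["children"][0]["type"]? "directory"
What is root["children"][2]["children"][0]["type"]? "entry"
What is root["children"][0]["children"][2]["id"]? 678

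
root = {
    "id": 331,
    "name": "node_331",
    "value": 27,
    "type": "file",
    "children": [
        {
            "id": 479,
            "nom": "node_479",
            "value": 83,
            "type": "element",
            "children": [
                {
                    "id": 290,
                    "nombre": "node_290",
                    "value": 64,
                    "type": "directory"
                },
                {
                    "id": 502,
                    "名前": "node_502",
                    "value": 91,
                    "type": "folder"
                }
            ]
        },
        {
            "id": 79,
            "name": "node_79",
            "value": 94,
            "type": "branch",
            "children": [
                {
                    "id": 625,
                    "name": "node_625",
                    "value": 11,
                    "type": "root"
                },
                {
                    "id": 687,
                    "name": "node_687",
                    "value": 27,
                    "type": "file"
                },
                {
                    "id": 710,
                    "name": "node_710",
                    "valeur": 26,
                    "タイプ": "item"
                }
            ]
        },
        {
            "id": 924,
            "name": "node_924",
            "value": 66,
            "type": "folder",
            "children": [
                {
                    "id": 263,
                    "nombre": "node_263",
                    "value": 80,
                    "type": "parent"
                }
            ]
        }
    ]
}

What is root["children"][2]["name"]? "node_924"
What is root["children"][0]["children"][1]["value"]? 91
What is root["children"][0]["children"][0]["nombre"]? "node_290"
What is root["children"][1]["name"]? "node_79"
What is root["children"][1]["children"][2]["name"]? "node_710"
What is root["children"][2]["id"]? 924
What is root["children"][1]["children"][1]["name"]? "node_687"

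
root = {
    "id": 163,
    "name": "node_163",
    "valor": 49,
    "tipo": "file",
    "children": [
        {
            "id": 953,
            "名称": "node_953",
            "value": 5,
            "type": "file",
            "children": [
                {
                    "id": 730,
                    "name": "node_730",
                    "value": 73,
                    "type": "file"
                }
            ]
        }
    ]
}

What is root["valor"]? 49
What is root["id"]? 163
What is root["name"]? "node_163"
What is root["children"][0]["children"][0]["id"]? 730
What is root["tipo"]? "file"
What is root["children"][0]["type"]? "file"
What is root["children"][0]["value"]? 5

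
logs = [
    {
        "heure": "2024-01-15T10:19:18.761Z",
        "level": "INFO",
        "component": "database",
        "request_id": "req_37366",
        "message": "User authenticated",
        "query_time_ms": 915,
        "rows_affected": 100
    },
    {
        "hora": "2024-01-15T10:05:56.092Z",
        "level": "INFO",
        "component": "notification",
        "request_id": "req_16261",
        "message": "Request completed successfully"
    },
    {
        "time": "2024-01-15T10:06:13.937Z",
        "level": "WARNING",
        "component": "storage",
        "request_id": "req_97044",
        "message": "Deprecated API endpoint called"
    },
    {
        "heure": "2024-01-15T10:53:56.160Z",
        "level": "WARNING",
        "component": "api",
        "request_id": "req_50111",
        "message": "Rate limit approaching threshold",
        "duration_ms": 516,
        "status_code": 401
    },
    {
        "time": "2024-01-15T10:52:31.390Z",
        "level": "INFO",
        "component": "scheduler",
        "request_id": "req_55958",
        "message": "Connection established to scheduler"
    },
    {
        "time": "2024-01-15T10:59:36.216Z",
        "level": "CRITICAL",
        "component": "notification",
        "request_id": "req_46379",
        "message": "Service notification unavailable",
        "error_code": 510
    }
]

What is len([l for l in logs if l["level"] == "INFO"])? 3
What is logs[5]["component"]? "notification"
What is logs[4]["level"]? "INFO"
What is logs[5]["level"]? "CRITICAL"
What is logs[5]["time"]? "2024-01-15T10:59:36.216Z"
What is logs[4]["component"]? "scheduler"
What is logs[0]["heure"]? "2024-01-15T10:19:18.761Z"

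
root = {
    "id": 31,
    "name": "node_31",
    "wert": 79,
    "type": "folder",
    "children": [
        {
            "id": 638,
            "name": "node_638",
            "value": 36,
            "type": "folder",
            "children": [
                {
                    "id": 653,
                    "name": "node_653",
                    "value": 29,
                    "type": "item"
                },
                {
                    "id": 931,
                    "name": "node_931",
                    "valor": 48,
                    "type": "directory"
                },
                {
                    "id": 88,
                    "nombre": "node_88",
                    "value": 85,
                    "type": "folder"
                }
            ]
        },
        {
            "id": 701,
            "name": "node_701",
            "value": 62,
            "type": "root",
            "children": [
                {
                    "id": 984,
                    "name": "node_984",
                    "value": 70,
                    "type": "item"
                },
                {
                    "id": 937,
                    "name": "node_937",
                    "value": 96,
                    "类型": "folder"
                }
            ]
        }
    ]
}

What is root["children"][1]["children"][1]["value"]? 96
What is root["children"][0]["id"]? 638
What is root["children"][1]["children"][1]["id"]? 937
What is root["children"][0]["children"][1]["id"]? 931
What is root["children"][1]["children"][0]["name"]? "node_984"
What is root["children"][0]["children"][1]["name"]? "node_931"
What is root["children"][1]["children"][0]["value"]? 70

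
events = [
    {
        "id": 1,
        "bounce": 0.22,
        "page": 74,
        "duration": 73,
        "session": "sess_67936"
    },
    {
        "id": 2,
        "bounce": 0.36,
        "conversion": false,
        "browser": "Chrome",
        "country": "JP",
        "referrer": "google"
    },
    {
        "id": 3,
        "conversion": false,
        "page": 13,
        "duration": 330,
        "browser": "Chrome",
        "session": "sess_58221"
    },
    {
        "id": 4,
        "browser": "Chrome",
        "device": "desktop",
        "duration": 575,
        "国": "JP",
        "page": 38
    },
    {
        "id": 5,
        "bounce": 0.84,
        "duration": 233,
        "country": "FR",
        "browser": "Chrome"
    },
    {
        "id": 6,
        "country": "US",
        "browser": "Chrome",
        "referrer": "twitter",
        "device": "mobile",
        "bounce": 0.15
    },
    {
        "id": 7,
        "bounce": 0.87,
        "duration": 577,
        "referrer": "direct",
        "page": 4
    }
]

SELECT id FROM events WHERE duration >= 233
[3, 4, 5, 7]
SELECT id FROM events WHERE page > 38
[1]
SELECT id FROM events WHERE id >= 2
[2, 3, 4, 5, 6, 7]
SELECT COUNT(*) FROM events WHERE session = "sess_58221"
1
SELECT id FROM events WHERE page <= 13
[3, 7]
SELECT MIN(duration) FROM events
73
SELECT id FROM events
[1, 2, 3, 4, 5, 6, 7]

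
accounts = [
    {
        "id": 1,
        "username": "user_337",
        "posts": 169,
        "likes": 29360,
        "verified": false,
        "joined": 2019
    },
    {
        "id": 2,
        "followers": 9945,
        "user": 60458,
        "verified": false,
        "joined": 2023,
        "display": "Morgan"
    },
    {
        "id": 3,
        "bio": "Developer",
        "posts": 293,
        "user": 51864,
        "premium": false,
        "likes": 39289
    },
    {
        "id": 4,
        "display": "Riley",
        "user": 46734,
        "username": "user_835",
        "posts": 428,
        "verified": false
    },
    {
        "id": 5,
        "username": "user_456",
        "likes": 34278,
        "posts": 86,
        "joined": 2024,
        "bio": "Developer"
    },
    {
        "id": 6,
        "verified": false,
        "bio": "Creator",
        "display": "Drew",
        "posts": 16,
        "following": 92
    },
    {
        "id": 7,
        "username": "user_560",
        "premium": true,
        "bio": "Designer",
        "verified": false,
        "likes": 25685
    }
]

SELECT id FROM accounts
[1, 2, 3, 4, 5, 6, 7]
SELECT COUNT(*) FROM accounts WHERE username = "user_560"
1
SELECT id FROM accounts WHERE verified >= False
[1, 2, 4, 6, 7]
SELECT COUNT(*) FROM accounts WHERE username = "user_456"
1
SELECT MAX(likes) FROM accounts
39289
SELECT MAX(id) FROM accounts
7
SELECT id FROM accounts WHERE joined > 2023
[5]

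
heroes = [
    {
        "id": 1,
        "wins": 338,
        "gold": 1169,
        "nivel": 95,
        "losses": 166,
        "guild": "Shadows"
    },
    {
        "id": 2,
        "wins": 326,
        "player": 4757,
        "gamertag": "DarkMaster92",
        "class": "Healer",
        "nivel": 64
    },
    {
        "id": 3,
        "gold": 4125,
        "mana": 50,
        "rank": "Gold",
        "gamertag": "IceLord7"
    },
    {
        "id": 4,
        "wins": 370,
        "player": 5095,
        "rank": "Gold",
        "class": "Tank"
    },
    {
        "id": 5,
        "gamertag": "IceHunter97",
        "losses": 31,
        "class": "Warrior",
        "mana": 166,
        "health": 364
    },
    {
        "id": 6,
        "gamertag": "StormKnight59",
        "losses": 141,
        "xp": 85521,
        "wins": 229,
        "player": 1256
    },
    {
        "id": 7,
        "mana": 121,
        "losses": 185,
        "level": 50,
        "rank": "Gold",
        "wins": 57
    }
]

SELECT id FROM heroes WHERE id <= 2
[1, 2]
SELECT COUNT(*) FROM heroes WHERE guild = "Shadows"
1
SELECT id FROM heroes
[1, 2, 3, 4, 5, 6, 7]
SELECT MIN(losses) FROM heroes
31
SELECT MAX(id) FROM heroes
7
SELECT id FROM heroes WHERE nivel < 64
[]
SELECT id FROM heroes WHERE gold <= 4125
[1, 3]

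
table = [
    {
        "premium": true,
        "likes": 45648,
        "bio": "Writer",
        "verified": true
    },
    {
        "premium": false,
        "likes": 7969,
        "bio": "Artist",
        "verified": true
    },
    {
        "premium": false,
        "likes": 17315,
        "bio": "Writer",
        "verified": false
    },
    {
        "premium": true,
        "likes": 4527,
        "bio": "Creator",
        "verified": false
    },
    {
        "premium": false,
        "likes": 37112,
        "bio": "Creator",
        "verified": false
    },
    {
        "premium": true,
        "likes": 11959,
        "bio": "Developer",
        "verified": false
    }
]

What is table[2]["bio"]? "Writer"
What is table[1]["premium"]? False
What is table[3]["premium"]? True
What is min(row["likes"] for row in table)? 4527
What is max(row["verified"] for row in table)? True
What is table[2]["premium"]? False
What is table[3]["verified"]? False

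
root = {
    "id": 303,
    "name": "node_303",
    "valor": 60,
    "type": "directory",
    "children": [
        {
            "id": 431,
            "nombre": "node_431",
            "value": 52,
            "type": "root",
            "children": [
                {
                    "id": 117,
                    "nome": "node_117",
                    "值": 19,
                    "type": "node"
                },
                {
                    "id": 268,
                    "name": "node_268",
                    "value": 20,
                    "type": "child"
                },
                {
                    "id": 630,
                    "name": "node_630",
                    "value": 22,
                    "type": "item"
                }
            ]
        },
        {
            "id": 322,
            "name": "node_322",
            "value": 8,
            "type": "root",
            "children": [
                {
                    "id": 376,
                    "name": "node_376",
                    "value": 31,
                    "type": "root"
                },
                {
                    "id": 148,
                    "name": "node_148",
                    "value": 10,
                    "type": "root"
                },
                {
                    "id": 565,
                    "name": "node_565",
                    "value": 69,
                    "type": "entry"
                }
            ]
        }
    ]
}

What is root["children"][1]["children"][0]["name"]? "node_376"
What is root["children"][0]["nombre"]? "node_431"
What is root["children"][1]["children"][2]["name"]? "node_565"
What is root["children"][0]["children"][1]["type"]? "child"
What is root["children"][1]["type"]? "root"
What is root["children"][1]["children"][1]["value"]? 10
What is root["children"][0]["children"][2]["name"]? "node_630"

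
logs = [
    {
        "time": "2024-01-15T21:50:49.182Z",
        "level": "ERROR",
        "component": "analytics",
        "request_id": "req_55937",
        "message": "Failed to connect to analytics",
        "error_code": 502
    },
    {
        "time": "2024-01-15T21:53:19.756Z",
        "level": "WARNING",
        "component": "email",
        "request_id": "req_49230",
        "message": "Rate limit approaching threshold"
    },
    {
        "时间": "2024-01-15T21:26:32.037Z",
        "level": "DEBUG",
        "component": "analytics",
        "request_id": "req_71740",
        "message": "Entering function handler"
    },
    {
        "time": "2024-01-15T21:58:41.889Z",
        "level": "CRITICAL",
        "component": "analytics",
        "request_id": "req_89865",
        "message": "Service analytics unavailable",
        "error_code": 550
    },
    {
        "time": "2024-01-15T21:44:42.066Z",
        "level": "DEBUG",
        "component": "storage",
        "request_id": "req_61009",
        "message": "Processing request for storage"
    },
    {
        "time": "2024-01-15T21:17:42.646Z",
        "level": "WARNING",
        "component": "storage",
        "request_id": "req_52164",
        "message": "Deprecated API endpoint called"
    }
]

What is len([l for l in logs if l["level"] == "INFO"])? 0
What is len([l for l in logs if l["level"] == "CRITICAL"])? 1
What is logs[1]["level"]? "WARNING"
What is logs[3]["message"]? "Service analytics unavailable"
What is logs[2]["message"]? "Entering function handler"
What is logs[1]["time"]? "2024-01-15T21:53:19.756Z"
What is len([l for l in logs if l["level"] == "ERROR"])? 1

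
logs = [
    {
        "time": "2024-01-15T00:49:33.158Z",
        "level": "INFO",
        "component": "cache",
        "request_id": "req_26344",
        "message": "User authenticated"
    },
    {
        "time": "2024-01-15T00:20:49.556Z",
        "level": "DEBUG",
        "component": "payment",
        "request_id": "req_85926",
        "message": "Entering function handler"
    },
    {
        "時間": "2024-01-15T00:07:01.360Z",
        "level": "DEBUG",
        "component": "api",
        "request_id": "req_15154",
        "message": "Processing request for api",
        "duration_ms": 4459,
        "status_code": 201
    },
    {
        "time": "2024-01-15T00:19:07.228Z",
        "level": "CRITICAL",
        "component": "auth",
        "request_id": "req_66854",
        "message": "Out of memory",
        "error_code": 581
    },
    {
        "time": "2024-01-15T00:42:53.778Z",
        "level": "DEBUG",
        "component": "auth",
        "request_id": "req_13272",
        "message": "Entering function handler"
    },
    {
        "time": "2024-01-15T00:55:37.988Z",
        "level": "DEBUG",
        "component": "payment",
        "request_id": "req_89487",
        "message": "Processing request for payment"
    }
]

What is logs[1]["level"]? "DEBUG"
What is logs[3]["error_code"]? 581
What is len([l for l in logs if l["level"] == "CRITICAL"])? 1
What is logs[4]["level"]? "DEBUG"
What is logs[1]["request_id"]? "req_85926"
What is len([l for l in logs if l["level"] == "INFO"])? 1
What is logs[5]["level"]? "DEBUG"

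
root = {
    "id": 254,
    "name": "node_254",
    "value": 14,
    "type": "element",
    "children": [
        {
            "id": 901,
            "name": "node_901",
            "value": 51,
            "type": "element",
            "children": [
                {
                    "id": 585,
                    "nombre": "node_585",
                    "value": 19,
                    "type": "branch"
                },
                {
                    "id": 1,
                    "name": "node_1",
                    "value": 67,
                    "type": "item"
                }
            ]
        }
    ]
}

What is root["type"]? "element"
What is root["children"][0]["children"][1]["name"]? "node_1"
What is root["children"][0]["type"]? "element"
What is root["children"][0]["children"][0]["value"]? 19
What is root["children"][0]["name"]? "node_901"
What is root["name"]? "node_254"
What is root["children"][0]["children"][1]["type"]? "item"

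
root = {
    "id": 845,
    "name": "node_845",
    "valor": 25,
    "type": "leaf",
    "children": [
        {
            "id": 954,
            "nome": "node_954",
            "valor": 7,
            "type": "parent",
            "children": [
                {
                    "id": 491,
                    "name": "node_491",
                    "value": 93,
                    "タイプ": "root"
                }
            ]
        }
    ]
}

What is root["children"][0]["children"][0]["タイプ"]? "root"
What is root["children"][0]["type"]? "parent"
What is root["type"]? "leaf"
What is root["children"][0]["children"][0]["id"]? 491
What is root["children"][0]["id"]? 954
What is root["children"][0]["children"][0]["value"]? 93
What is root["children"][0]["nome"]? "node_954"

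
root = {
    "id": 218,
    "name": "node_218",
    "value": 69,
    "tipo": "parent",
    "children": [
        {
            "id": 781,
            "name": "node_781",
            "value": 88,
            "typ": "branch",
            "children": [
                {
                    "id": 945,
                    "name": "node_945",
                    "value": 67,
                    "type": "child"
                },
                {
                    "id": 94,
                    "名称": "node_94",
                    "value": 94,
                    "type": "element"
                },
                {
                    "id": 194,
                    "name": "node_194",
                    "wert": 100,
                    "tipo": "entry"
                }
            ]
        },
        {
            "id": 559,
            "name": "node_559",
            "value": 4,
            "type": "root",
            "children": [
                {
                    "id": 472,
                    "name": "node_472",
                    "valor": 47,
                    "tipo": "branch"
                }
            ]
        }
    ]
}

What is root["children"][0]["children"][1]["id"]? 94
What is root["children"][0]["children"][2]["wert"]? 100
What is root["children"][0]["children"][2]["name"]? "node_194"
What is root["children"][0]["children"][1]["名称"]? "node_94"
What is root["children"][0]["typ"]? "branch"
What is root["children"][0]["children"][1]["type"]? "element"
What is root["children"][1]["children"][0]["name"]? "node_472"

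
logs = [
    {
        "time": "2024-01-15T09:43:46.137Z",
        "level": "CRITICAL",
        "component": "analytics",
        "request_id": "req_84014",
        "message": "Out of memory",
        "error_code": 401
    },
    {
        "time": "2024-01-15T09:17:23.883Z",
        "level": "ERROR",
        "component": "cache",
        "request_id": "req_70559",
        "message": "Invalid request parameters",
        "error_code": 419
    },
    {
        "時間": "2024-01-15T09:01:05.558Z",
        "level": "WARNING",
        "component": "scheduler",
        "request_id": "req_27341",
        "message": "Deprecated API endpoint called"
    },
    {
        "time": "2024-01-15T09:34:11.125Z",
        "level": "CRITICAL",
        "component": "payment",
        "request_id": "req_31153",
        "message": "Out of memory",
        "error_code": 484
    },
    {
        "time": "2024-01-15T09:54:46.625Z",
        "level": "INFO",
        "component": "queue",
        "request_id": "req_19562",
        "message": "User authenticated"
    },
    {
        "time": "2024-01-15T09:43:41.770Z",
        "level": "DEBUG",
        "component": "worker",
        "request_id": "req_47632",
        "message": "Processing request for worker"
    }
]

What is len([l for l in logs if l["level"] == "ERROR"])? 1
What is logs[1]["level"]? "ERROR"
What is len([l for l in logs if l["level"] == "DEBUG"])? 1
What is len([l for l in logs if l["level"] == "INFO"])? 1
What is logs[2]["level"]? "WARNING"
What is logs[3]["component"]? "payment"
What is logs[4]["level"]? "INFO"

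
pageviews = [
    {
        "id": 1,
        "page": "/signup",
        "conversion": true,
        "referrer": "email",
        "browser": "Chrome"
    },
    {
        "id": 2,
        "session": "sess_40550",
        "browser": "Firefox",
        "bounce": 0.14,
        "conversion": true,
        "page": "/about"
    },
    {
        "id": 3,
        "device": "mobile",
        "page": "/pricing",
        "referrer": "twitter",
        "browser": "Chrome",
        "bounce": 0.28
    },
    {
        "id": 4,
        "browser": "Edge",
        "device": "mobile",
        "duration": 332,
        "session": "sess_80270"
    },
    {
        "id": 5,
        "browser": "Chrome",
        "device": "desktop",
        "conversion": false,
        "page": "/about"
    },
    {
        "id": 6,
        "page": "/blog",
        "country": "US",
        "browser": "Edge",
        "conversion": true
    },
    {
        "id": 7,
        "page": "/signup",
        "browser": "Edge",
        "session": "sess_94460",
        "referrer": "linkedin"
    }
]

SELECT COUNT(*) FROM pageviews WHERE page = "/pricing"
1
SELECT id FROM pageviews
[1, 2, 3, 4, 5, 6, 7]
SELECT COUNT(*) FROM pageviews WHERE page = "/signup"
2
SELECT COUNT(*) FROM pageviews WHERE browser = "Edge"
3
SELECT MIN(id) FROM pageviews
1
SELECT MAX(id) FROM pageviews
7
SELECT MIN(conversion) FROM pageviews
False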